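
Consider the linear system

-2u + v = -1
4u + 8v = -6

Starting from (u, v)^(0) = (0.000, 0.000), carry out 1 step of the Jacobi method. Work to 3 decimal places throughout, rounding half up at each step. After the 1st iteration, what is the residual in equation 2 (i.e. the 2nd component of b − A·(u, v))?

-2.000

Iteration 1:
  u = (-1 - (1)·0.000) / (-2) = 0.500
  v = (-6 - (4)·0.000) / (8) = -0.750
Residual b − A·x = (0.750, -2.000)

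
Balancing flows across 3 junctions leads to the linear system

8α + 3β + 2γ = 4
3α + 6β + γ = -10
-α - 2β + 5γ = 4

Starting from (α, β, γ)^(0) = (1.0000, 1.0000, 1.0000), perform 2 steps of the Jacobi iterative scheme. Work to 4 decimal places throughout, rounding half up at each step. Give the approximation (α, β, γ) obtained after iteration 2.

Iteration 1:
  α = (4 - (3)·1.0000 - (2)·1.0000) / (8) = -0.1250
  β = (-10 - (3)·1.0000 - (1)·1.0000) / (6) = -2.3333
  γ = (4 - (-1)·1.0000 - (-2)·1.0000) / (5) = 1.4000
Iteration 2:
  α = (4 - (3)·-2.3333 - (2)·1.4000) / (8) = 1.0250
  β = (-10 - (3)·-0.1250 - (1)·1.4000) / (6) = -1.8375
  γ = (4 - (-1)·-0.1250 - (-2)·-2.3333) / (5) = -0.1583

(1.0250, -1.8375, -0.1583)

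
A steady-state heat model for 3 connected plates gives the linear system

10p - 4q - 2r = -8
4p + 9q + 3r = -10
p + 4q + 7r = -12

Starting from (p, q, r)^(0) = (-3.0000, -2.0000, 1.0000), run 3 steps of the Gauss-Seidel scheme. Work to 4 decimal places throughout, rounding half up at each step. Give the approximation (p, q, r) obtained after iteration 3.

Iteration 1:
  p = (-8 - (-4)·-2.0000 - (-2)·1.0000) / (10) = -1.4000
  q = (-10 - (4)·-1.4000 - (3)·1.0000) / (9) = -0.8222
  r = (-12 - (1)·-1.4000 - (4)·-0.8222) / (7) = -1.0445
Iteration 2:
  p = (-8 - (-4)·-0.8222 - (-2)·-1.0445) / (10) = -1.3378
  q = (-10 - (4)·-1.3378 - (3)·-1.0445) / (9) = -0.1684
  r = (-12 - (1)·-1.3378 - (4)·-0.1684) / (7) = -1.4269
Iteration 3:
  p = (-8 - (-4)·-0.1684 - (-2)·-1.4269) / (10) = -1.1527
  q = (-10 - (4)·-1.1527 - (3)·-1.4269) / (9) = -0.1232
  r = (-12 - (1)·-1.1527 - (4)·-0.1232) / (7) = -1.4792

(-1.1527, -0.1232, -1.4792)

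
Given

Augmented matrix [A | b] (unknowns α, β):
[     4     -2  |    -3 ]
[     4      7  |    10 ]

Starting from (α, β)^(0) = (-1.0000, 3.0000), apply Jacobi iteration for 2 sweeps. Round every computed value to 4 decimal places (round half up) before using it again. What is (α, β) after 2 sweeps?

(0.2500, 1.0000)

Iteration 1:
  α = (-3 - (-2)·3.0000) / (4) = 0.7500
  β = (10 - (4)·-1.0000) / (7) = 2.0000
Iteration 2:
  α = (-3 - (-2)·2.0000) / (4) = 0.2500
  β = (10 - (4)·0.7500) / (7) = 1.0000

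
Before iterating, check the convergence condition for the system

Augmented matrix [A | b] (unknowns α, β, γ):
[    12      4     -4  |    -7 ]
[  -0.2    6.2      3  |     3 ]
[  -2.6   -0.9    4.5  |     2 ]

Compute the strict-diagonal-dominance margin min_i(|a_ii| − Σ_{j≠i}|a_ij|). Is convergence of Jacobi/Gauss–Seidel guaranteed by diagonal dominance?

1

row 1: |12| − (4+4) = 4
row 2: |6.2| − (0.2+3) = 3
row 3: |4.5| − (2.6+0.9) = 1
minimum over rows = 1 → strictly diagonally dominant (convergence guaranteed)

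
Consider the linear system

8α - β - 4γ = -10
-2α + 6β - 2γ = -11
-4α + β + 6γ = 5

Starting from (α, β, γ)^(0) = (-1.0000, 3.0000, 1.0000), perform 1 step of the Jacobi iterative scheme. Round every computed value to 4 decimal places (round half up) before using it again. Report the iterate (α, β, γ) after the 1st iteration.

(-0.3750, -1.8333, -0.3333)

Iteration 1:
  α = (-10 - (-1)·3.0000 - (-4)·1.0000) / (8) = -0.3750
  β = (-11 - (-2)·-1.0000 - (-2)·1.0000) / (6) = -1.8333
  γ = (5 - (-4)·-1.0000 - (1)·3.0000) / (6) = -0.3333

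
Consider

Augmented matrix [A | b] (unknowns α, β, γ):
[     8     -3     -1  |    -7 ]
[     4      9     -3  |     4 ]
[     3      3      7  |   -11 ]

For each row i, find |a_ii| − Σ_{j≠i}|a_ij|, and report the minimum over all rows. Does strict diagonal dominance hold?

1

row 1: |8| − (3+1) = 4
row 2: |9| − (4+3) = 2
row 3: |7| − (3+3) = 1
minimum over rows = 1 → strictly diagonally dominant (convergence guaranteed)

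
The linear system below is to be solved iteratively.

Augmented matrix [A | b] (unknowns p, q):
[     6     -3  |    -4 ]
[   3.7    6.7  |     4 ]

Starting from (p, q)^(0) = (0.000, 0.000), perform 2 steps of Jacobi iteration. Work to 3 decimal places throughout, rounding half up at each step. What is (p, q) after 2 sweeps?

Iteration 1:
  p = (-4 - (-3)·0.000) / (6) = -0.667
  q = (4 - (3.7)·0.000) / (6.7) = 0.597
Iteration 2:
  p = (-4 - (-3)·0.597) / (6) = -0.368
  q = (4 - (3.7)·-0.667) / (6.7) = 0.965

(-0.368, 0.965)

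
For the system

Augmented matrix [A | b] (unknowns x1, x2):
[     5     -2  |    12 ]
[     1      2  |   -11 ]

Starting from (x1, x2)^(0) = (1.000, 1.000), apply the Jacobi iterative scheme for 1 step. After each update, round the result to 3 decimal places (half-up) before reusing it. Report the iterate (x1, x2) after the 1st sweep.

Iteration 1:
  x1 = (12 - (-2)·1.000) / (5) = 2.800
  x2 = (-11 - (1)·1.000) / (2) = -6.000

(2.800, -6.000)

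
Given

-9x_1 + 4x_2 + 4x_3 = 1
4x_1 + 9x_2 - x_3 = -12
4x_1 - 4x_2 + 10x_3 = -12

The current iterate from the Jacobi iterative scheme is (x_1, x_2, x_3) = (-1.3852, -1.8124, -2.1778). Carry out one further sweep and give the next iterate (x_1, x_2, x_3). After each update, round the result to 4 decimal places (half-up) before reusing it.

(-1.8845, -0.9597, -1.3709)

One sweep:
  x_1 = (1 - (4)·-1.8124 - (4)·-2.1778) / (-9) = -1.8845
  x_2 = (-12 - (4)·-1.3852 - (-1)·-2.1778) / (9) = -0.9597
  x_3 = (-12 - (4)·-1.3852 - (-4)·-1.8124) / (10) = -1.3709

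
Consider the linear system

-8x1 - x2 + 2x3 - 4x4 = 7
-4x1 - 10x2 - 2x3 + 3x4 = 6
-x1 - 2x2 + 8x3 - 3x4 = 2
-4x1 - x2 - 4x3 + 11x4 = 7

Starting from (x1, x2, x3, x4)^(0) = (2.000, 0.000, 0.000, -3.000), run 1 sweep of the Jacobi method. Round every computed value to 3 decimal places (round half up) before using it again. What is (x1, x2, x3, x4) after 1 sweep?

(0.625, -2.300, -0.625, 1.364)

Iteration 1:
  x1 = (7 - (-1)·0.000 - (2)·0.000 - (-4)·-3.000) / (-8) = 0.625
  x2 = (6 - (-4)·2.000 - (-2)·0.000 - (3)·-3.000) / (-10) = -2.300
  x3 = (2 - (-1)·2.000 - (-2)·0.000 - (-3)·-3.000) / (8) = -0.625
  x4 = (7 - (-4)·2.000 - (-1)·0.000 - (-4)·0.000) / (11) = 1.364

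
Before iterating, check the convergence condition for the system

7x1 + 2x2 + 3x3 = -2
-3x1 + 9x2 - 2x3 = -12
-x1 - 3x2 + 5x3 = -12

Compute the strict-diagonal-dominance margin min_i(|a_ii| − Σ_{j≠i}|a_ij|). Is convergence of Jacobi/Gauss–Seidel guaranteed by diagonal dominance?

row 1: |7| − (2+3) = 2
row 2: |9| − (3+2) = 4
row 3: |5| − (1+3) = 1
minimum over rows = 1 → strictly diagonally dominant (convergence guaranteed)

1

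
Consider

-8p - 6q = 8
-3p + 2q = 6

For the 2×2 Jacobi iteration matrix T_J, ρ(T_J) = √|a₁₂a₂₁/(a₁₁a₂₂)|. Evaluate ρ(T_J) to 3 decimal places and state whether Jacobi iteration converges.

a₁₂a₂₁/(a₁₁a₂₂) = (-6)·(-3) / ((-8)·(2)) = -1.125000
ρ = √|-1.125000| = √1.125000 = 1.061
ρ > 1, so Jacobi diverges

1.061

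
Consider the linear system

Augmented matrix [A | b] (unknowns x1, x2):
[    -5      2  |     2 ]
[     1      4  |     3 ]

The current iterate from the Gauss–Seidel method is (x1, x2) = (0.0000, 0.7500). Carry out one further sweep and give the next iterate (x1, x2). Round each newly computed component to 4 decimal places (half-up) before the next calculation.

One sweep:
  x1 = (2 - (2)·0.7500) / (-5) = -0.1000
  x2 = (3 - (1)·-0.1000) / (4) = 0.7750

(-0.1000, 0.7750)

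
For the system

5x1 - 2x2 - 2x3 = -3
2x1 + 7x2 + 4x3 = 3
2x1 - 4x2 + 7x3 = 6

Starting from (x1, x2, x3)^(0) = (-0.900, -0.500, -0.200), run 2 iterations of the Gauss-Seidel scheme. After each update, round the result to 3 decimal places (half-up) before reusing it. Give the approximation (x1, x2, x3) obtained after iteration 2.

(0.342, -0.562, 0.438)

Iteration 1:
  x1 = (-3 - (-2)·-0.500 - (-2)·-0.200) / (5) = -0.880
  x2 = (3 - (2)·-0.880 - (4)·-0.200) / (7) = 0.794
  x3 = (6 - (2)·-0.880 - (-4)·0.794) / (7) = 1.562
Iteration 2:
  x1 = (-3 - (-2)·0.794 - (-2)·1.562) / (5) = 0.342
  x2 = (3 - (2)·0.342 - (4)·1.562) / (7) = -0.562
  x3 = (6 - (2)·0.342 - (-4)·-0.562) / (7) = 0.438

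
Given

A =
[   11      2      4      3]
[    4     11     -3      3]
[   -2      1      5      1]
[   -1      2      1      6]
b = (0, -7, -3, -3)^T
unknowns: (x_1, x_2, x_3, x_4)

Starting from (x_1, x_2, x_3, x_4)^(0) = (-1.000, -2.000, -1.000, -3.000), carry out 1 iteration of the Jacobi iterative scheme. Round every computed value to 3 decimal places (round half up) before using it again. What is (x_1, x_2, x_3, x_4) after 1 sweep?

Iteration 1:
  x_1 = (0 - (2)·-2.000 - (4)·-1.000 - (3)·-3.000) / (11) = 1.545
  x_2 = (-7 - (4)·-1.000 - (-3)·-1.000 - (3)·-3.000) / (11) = 0.273
  x_3 = (-3 - (-2)·-1.000 - (1)·-2.000 - (1)·-3.000) / (5) = 0.000
  x_4 = (-3 - (-1)·-1.000 - (2)·-2.000 - (1)·-1.000) / (6) = 0.167

(1.545, 0.273, 0.000, 0.167)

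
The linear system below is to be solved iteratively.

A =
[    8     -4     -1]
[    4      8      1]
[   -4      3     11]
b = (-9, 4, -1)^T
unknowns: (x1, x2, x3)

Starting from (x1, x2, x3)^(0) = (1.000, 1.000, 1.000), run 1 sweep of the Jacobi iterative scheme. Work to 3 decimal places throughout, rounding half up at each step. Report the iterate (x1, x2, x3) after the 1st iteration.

Iteration 1:
  x1 = (-9 - (-4)·1.000 - (-1)·1.000) / (8) = -0.500
  x2 = (4 - (4)·1.000 - (1)·1.000) / (8) = -0.125
  x3 = (-1 - (-4)·1.000 - (3)·1.000) / (11) = 0.000

(-0.500, -0.125, 0.000)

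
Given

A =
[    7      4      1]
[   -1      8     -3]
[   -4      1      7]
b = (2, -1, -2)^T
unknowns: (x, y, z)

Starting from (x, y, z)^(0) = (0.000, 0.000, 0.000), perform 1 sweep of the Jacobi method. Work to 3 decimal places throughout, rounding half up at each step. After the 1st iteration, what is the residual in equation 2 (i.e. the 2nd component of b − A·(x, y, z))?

Iteration 1:
  x = (2 - (4)·0.000 - (1)·0.000) / (7) = 0.286
  y = (-1 - (-1)·0.000 - (-3)·0.000) / (8) = -0.125
  z = (-2 - (-4)·0.000 - (1)·0.000) / (7) = -0.286
Residual b − A·x = (0.784, -0.572, 1.271)

-0.572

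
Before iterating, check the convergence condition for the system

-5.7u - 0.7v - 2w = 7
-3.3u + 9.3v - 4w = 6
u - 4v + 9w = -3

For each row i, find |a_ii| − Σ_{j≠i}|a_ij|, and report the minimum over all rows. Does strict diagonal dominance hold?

2

row 1: |-5.7| − (0.7+2) = 3
row 2: |9.3| − (3.3+4) = 2
row 3: |9| − (1+4) = 4
minimum over rows = 2 → strictly diagonally dominant (convergence guaranteed)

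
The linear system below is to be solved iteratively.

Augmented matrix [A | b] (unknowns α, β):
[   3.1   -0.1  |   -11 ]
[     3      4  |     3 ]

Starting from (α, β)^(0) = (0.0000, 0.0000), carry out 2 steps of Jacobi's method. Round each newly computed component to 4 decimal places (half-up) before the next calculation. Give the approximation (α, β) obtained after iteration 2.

(-3.5242, 3.4113)

Iteration 1:
  α = (-11 - (-0.1)·0.0000) / (3.1) = -3.5484
  β = (3 - (3)·0.0000) / (4) = 0.7500
Iteration 2:
  α = (-11 - (-0.1)·0.7500) / (3.1) = -3.5242
  β = (3 - (3)·-3.5484) / (4) = 3.4113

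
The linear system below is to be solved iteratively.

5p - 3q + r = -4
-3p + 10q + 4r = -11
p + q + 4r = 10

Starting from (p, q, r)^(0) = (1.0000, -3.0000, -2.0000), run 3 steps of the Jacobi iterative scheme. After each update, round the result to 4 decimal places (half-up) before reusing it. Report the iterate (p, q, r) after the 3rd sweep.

(-3.1860, -2.7400, 3.5900)

Iteration 1:
  p = (-4 - (-3)·-3.0000 - (1)·-2.0000) / (5) = -2.2000
  q = (-11 - (-3)·1.0000 - (4)·-2.0000) / (10) = 0.0000
  r = (10 - (1)·1.0000 - (1)·-3.0000) / (4) = 3.0000
Iteration 2:
  p = (-4 - (-3)·0.0000 - (1)·3.0000) / (5) = -1.4000
  q = (-11 - (-3)·-2.2000 - (4)·3.0000) / (10) = -2.9600
  r = (10 - (1)·-2.2000 - (1)·0.0000) / (4) = 3.0500
Iteration 3:
  p = (-4 - (-3)·-2.9600 - (1)·3.0500) / (5) = -3.1860
  q = (-11 - (-3)·-1.4000 - (4)·3.0500) / (10) = -2.7400
  r = (10 - (1)·-1.4000 - (1)·-2.9600) / (4) = 3.5900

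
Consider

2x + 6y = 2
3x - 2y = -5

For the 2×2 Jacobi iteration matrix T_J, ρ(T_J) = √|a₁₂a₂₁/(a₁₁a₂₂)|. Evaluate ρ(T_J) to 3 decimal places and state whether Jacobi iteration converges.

2.121

a₁₂a₂₁/(a₁₁a₂₂) = (6)·(3) / ((2)·(-2)) = -4.500000
ρ = √|-4.500000| = √4.500000 = 2.121
ρ > 1, so Jacobi diverges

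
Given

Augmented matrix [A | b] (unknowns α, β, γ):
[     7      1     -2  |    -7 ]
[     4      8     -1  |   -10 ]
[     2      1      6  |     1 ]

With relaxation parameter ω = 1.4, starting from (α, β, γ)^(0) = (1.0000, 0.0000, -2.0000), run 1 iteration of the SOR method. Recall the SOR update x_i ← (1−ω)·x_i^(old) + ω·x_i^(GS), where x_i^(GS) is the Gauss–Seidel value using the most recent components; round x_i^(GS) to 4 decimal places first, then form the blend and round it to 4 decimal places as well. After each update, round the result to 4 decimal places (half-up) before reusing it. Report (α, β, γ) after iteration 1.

(-2.6000, -0.2800, 2.3120)

Iteration 1:
  α: GS value = (-7 - (1)·0.0000 - (-2)·-2.0000) / (7) = -1.5714;  α ← (1−ω)·1.0000 + ω·-1.5714 = -2.6000
  β: GS value = (-10 - (4)·-2.6000 - (-1)·-2.0000) / (8) = -0.2000;  β ← (1−ω)·0.0000 + ω·-0.2000 = -0.2800
  γ: GS value = (1 - (2)·-2.6000 - (1)·-0.2800) / (6) = 1.0800;  γ ← (1−ω)·-2.0000 + ω·1.0800 = 2.3120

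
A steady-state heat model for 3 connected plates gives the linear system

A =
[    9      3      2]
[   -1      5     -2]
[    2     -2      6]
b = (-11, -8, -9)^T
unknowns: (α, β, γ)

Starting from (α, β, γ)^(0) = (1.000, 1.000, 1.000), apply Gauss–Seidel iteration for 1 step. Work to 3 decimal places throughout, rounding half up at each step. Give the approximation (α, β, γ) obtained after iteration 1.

(-1.778, -1.556, -1.426)

Iteration 1:
  α = (-11 - (3)·1.000 - (2)·1.000) / (9) = -1.778
  β = (-8 - (-1)·-1.778 - (-2)·1.000) / (5) = -1.556
  γ = (-9 - (2)·-1.778 - (-2)·-1.556) / (6) = -1.426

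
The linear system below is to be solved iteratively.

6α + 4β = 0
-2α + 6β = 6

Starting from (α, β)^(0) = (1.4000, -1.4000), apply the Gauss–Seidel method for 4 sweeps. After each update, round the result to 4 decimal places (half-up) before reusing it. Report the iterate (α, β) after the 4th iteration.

Iteration 1:
  α = (0 - (4)·-1.4000) / (6) = 0.9333
  β = (6 - (-2)·0.9333) / (6) = 1.3111
Iteration 2:
  α = (0 - (4)·1.3111) / (6) = -0.8741
  β = (6 - (-2)·-0.8741) / (6) = 0.7086
Iteration 3:
  α = (0 - (4)·0.7086) / (6) = -0.4724
  β = (6 - (-2)·-0.4724) / (6) = 0.8425
Iteration 4:
  α = (0 - (4)·0.8425) / (6) = -0.5617
  β = (6 - (-2)·-0.5617) / (6) = 0.8128

(-0.5617, 0.8128)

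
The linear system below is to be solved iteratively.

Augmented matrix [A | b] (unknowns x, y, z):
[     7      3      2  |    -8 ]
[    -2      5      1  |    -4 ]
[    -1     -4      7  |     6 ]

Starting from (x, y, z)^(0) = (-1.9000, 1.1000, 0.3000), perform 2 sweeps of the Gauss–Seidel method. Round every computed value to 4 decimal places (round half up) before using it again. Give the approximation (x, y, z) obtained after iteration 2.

(-0.4069, -0.9096, 0.2792)

Iteration 1:
  x = (-8 - (3)·1.1000 - (2)·0.3000) / (7) = -1.7000
  y = (-4 - (-2)·-1.7000 - (1)·0.3000) / (5) = -1.5400
  z = (6 - (-1)·-1.7000 - (-4)·-1.5400) / (7) = -0.2657
Iteration 2:
  x = (-8 - (3)·-1.5400 - (2)·-0.2657) / (7) = -0.4069
  y = (-4 - (-2)·-0.4069 - (1)·-0.2657) / (5) = -0.9096
  z = (6 - (-1)·-0.4069 - (-4)·-0.9096) / (7) = 0.2792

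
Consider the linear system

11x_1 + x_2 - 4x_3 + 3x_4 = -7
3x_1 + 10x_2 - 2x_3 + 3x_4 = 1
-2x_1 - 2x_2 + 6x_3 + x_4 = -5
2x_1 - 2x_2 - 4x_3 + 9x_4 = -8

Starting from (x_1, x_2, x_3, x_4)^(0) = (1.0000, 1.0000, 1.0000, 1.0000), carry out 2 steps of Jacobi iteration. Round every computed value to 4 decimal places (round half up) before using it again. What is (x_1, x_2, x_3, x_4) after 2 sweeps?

(-0.6091, 0.3576, -1.0714, -0.9623)

Iteration 1:
  x_1 = (-7 - (1)·1.0000 - (-4)·1.0000 - (3)·1.0000) / (11) = -0.6364
  x_2 = (1 - (3)·1.0000 - (-2)·1.0000 - (3)·1.0000) / (10) = -0.3000
  x_3 = (-5 - (-2)·1.0000 - (-2)·1.0000 - (1)·1.0000) / (6) = -0.3333
  x_4 = (-8 - (2)·1.0000 - (-2)·1.0000 - (-4)·1.0000) / (9) = -0.4444
Iteration 2:
  x_1 = (-7 - (1)·-0.3000 - (-4)·-0.3333 - (3)·-0.4444) / (11) = -0.6091
  x_2 = (1 - (3)·-0.6364 - (-2)·-0.3333 - (3)·-0.4444) / (10) = 0.3576
  x_3 = (-5 - (-2)·-0.6364 - (-2)·-0.3000 - (1)·-0.4444) / (6) = -1.0714
  x_4 = (-8 - (2)·-0.6364 - (-2)·-0.3000 - (-4)·-0.3333) / (9) = -0.9623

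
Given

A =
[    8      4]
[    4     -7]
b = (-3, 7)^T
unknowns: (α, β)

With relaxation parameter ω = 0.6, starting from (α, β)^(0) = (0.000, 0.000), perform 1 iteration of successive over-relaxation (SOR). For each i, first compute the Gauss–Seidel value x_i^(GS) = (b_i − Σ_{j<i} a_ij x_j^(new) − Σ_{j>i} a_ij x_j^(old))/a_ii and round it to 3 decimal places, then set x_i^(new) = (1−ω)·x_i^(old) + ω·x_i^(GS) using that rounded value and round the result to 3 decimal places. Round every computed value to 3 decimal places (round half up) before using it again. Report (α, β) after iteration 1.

(-0.225, -0.677)

Iteration 1:
  α: GS value = (-3 - (4)·0.000) / (8) = -0.375;  α ← (1−ω)·0.000 + ω·-0.375 = -0.225
  β: GS value = (7 - (4)·-0.225) / (-7) = -1.129;  β ← (1−ω)·0.000 + ω·-1.129 = -0.677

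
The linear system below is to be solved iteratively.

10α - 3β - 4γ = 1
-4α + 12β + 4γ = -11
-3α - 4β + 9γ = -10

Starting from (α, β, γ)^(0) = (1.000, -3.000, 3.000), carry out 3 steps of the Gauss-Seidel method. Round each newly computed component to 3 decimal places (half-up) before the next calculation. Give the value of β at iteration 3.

Iteration 1:
  α = (1 - (-3)·-3.000 - (-4)·3.000) / (10) = 0.400
  β = (-11 - (-4)·0.400 - (4)·3.000) / (12) = -1.783
  γ = (-10 - (-3)·0.400 - (-4)·-1.783) / (9) = -1.770
Iteration 2:
  α = (1 - (-3)·-1.783 - (-4)·-1.770) / (10) = -1.143
  β = (-11 - (-4)·-1.143 - (4)·-1.770) / (12) = -0.708
  γ = (-10 - (-3)·-1.143 - (-4)·-0.708) / (9) = -1.807
Iteration 3:
  α = (1 - (-3)·-0.708 - (-4)·-1.807) / (10) = -0.835
  β = (-11 - (-4)·-0.835 - (4)·-1.807) / (12) = -0.593
  γ = (-10 - (-3)·-0.835 - (-4)·-0.593) / (9) = -1.653

-0.593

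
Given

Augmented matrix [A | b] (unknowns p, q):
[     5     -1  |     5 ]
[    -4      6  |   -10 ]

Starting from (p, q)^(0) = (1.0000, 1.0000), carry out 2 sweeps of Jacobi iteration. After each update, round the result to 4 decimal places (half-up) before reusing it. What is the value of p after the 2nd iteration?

0.8000

Iteration 1:
  p = (5 - (-1)·1.0000) / (5) = 1.2000
  q = (-10 - (-4)·1.0000) / (6) = -1.0000
Iteration 2:
  p = (5 - (-1)·-1.0000) / (5) = 0.8000
  q = (-10 - (-4)·1.2000) / (6) = -0.8667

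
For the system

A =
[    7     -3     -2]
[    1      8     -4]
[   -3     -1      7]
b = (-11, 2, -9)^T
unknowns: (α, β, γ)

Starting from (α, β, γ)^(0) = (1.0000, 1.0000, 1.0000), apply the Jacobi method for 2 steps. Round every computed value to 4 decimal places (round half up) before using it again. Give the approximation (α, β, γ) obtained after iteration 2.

(-1.5077, 0.0000, -1.5638)

Iteration 1:
  α = (-11 - (-3)·1.0000 - (-2)·1.0000) / (7) = -0.8571
  β = (2 - (1)·1.0000 - (-4)·1.0000) / (8) = 0.6250
  γ = (-9 - (-3)·1.0000 - (-1)·1.0000) / (7) = -0.7143
Iteration 2:
  α = (-11 - (-3)·0.6250 - (-2)·-0.7143) / (7) = -1.5077
  β = (2 - (1)·-0.8571 - (-4)·-0.7143) / (8) = 0.0000
  γ = (-9 - (-3)·-0.8571 - (-1)·0.6250) / (7) = -1.5638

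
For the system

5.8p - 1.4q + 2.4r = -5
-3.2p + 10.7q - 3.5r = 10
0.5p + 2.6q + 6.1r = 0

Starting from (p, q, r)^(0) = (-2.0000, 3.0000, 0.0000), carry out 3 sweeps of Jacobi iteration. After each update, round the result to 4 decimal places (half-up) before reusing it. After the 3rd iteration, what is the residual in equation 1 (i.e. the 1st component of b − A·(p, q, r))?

Iteration 1:
  p = (-5 - (-1.4)·3.0000 - (2.4)·0.0000) / (5.8) = -0.1379
  q = (10 - (-3.2)·-2.0000 - (-3.5)·0.0000) / (10.7) = 0.3364
  r = (0 - (0.5)·-2.0000 - (2.6)·3.0000) / (6.1) = -1.1148
Iteration 2:
  p = (-5 - (-1.4)·0.3364 - (2.4)·-1.1148) / (5.8) = -0.3196
  q = (10 - (-3.2)·-0.1379 - (-3.5)·-1.1148) / (10.7) = 0.5287
  r = (0 - (0.5)·-0.1379 - (2.6)·0.3364) / (6.1) = -0.1321
Iteration 3:
  p = (-5 - (-1.4)·0.5287 - (2.4)·-0.1321) / (5.8) = -0.6798
  q = (10 - (-3.2)·-0.3196 - (-3.5)·-0.1321) / (10.7) = 0.7958
  r = (0 - (0.5)·-0.3196 - (2.6)·0.5287) / (6.1) = -0.1992
Residual b − A·x = (0.5350, -1.3876, -0.5141)

0.5350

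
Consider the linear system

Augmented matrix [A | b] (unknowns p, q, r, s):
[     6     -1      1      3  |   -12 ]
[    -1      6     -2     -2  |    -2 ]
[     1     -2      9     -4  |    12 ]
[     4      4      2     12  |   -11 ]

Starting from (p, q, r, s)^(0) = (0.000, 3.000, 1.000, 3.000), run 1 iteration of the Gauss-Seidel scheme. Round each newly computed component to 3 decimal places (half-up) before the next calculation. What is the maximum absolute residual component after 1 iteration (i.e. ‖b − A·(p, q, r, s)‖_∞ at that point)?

Iteration 1:
  p = (-12 - (-1)·3.000 - (1)·1.000 - (3)·3.000) / (6) = -3.167
  q = (-2 - (-1)·-3.167 - (-2)·1.000 - (-2)·3.000) / (6) = 0.472
  r = (12 - (1)·-3.167 - (-2)·0.472 - (-4)·3.000) / (9) = 3.123
  s = (-11 - (4)·-3.167 - (4)·0.472 - (2)·3.123) / (12) = -0.539
Residual b − A·x = (5.968, -2.831, -14.152, 0.002); ∞-norm = 14.152

14.152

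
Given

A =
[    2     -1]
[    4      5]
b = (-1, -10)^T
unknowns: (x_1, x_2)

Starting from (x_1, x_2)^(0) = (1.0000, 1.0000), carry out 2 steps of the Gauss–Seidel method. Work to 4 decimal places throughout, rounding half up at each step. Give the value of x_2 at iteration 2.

-0.8000

Iteration 1:
  x_1 = (-1 - (-1)·1.0000) / (2) = 0.0000
  x_2 = (-10 - (4)·0.0000) / (5) = -2.0000
Iteration 2:
  x_1 = (-1 - (-1)·-2.0000) / (2) = -1.5000
  x_2 = (-10 - (4)·-1.5000) / (5) = -0.8000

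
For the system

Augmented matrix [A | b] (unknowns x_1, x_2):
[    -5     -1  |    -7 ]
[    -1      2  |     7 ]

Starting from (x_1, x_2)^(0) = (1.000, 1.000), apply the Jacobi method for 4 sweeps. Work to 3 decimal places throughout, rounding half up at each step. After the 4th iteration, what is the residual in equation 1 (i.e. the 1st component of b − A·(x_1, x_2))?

-0.010

Iteration 1:
  x_1 = (-7 - (-1)·1.000) / (-5) = 1.200
  x_2 = (7 - (-1)·1.000) / (2) = 4.000
Iteration 2:
  x_1 = (-7 - (-1)·4.000) / (-5) = 0.600
  x_2 = (7 - (-1)·1.200) / (2) = 4.100
Iteration 3:
  x_1 = (-7 - (-1)·4.100) / (-5) = 0.580
  x_2 = (7 - (-1)·0.600) / (2) = 3.800
Iteration 4:
  x_1 = (-7 - (-1)·3.800) / (-5) = 0.640
  x_2 = (7 - (-1)·0.580) / (2) = 3.790
Residual b − A·x = (-0.010, 0.060)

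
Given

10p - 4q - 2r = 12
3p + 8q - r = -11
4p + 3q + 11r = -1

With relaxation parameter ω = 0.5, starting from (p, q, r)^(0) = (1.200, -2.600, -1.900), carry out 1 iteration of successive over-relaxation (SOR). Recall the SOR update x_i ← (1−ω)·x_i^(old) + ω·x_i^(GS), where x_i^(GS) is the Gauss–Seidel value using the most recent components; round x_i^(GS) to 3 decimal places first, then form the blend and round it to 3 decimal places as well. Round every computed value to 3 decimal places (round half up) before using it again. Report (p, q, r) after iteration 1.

(0.490, -2.198, -0.785)

Iteration 1:
  p: GS value = (12 - (-4)·-2.600 - (-2)·-1.900) / (10) = -0.220;  p ← (1−ω)·1.200 + ω·-0.220 = 0.490
  q: GS value = (-11 - (3)·0.490 - (-1)·-1.900) / (8) = -1.796;  q ← (1−ω)·-2.600 + ω·-1.796 = -2.198
  r: GS value = (-1 - (4)·0.490 - (3)·-2.198) / (11) = 0.330;  r ← (1−ω)·-1.900 + ω·0.330 = -0.785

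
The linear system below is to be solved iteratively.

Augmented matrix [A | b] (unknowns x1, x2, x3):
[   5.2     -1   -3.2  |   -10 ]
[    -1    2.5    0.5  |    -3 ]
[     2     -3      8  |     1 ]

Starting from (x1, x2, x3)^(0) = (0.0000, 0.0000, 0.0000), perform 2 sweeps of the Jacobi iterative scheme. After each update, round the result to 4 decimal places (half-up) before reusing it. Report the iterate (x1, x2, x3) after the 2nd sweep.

Iteration 1:
  x1 = (-10 - (-1)·0.0000 - (-3.2)·0.0000) / (5.2) = -1.9231
  x2 = (-3 - (-1)·0.0000 - (0.5)·0.0000) / (2.5) = -1.2000
  x3 = (1 - (2)·0.0000 - (-3)·0.0000) / (8) = 0.1250
Iteration 2:
  x1 = (-10 - (-1)·-1.2000 - (-3.2)·0.1250) / (5.2) = -2.0769
  x2 = (-3 - (-1)·-1.9231 - (0.5)·0.1250) / (2.5) = -1.9942
  x3 = (1 - (2)·-1.9231 - (-3)·-1.2000) / (8) = 0.1558

(-2.0769, -1.9942, 0.1558)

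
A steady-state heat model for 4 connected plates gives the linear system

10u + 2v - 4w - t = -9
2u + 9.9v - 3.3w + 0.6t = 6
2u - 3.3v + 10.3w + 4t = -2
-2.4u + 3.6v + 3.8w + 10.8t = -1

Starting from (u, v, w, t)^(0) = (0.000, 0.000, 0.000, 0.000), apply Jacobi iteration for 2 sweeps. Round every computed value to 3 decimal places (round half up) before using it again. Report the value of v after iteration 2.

Iteration 1:
  u = (-9 - (2)·0.000 - (-4)·0.000 - (-1)·0.000) / (10) = -0.900
  v = (6 - (2)·0.000 - (-3.3)·0.000 - (0.6)·0.000) / (9.9) = 0.606
  w = (-2 - (2)·0.000 - (-3.3)·0.000 - (4)·0.000) / (10.3) = -0.194
  t = (-1 - (-2.4)·0.000 - (3.6)·0.000 - (3.8)·0.000) / (10.8) = -0.093
Iteration 2:
  u = (-9 - (2)·0.606 - (-4)·-0.194 - (-1)·-0.093) / (10) = -1.108
  v = (6 - (2)·-0.900 - (-3.3)·-0.194 - (0.6)·-0.093) / (9.9) = 0.729
  w = (-2 - (2)·-0.900 - (-3.3)·0.606 - (4)·-0.093) / (10.3) = 0.211
  t = (-1 - (-2.4)·-0.900 - (3.6)·0.606 - (3.8)·-0.194) / (10.8) = -0.426

0.729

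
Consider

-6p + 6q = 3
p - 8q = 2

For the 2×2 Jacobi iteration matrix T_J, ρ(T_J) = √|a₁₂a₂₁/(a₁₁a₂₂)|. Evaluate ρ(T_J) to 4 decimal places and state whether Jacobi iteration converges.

a₁₂a₂₁/(a₁₁a₂₂) = (6)·(1) / ((-6)·(-8)) = 0.125000
ρ = √|0.125000| = √0.125000 = 0.3536
ρ < 1, so Jacobi converges

0.3536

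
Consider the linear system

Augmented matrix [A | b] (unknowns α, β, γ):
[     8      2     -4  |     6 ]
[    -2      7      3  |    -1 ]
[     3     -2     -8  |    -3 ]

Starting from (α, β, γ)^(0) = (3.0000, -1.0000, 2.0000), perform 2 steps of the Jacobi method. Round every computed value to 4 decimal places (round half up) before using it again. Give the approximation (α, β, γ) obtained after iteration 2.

(1.6607, -0.3214, 1.1607)

Iteration 1:
  α = (6 - (2)·-1.0000 - (-4)·2.0000) / (8) = 2.0000
  β = (-1 - (-2)·3.0000 - (3)·2.0000) / (7) = -0.1429
  γ = (-3 - (3)·3.0000 - (-2)·-1.0000) / (-8) = 1.7500
Iteration 2:
  α = (6 - (2)·-0.1429 - (-4)·1.7500) / (8) = 1.6607
  β = (-1 - (-2)·2.0000 - (3)·1.7500) / (7) = -0.3214
  γ = (-3 - (3)·2.0000 - (-2)·-0.1429) / (-8) = 1.1607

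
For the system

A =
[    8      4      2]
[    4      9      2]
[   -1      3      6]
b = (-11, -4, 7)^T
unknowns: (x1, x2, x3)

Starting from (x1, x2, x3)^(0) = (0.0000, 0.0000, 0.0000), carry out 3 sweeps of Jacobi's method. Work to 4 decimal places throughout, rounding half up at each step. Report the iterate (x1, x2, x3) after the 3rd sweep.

Iteration 1:
  x1 = (-11 - (4)·0.0000 - (2)·0.0000) / (8) = -1.3750
  x2 = (-4 - (4)·0.0000 - (2)·0.0000) / (9) = -0.4444
  x3 = (7 - (-1)·0.0000 - (3)·0.0000) / (6) = 1.1667
Iteration 2:
  x1 = (-11 - (4)·-0.4444 - (2)·1.1667) / (8) = -1.4445
  x2 = (-4 - (4)·-1.3750 - (2)·1.1667) / (9) = -0.0926
  x3 = (7 - (-1)·-1.3750 - (3)·-0.4444) / (6) = 1.1597
Iteration 3:
  x1 = (-11 - (4)·-0.0926 - (2)·1.1597) / (8) = -1.6186
  x2 = (-4 - (4)·-1.4445 - (2)·1.1597) / (9) = -0.0602
  x3 = (7 - (-1)·-1.4445 - (3)·-0.0926) / (6) = 0.9722

(-1.6186, -0.0602, 0.9722)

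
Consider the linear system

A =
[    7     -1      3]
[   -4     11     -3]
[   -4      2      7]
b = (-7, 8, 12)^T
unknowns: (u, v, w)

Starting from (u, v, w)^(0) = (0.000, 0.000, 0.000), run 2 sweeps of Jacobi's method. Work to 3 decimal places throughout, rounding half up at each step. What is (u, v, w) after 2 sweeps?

Iteration 1:
  u = (-7 - (-1)·0.000 - (3)·0.000) / (7) = -1.000
  v = (8 - (-4)·0.000 - (-3)·0.000) / (11) = 0.727
  w = (12 - (-4)·0.000 - (2)·0.000) / (7) = 1.714
Iteration 2:
  u = (-7 - (-1)·0.727 - (3)·1.714) / (7) = -1.631
  v = (8 - (-4)·-1.000 - (-3)·1.714) / (11) = 0.831
  w = (12 - (-4)·-1.000 - (2)·0.727) / (7) = 0.935

(-1.631, 0.831, 0.935)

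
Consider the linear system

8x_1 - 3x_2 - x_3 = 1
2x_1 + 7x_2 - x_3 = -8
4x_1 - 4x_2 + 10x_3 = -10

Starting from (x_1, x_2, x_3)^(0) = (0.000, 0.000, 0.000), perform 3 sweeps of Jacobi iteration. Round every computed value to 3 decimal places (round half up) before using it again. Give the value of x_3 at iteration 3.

-1.357

Iteration 1:
  x_1 = (1 - (-3)·0.000 - (-1)·0.000) / (8) = 0.125
  x_2 = (-8 - (2)·0.000 - (-1)·0.000) / (7) = -1.143
  x_3 = (-10 - (4)·0.000 - (-4)·0.000) / (10) = -1.000
Iteration 2:
  x_1 = (1 - (-3)·-1.143 - (-1)·-1.000) / (8) = -0.429
  x_2 = (-8 - (2)·0.125 - (-1)·-1.000) / (7) = -1.321
  x_3 = (-10 - (4)·0.125 - (-4)·-1.143) / (10) = -1.507
Iteration 3:
  x_1 = (1 - (-3)·-1.321 - (-1)·-1.507) / (8) = -0.559
  x_2 = (-8 - (2)·-0.429 - (-1)·-1.507) / (7) = -1.236
  x_3 = (-10 - (4)·-0.429 - (-4)·-1.321) / (10) = -1.357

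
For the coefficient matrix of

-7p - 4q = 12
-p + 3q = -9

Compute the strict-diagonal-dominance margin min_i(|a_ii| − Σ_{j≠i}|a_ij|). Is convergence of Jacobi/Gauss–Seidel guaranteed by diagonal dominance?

row 1: |-7| − (4) = 3
row 2: |3| − (1) = 2
minimum over rows = 2 → strictly diagonally dominant (convergence guaranteed)

2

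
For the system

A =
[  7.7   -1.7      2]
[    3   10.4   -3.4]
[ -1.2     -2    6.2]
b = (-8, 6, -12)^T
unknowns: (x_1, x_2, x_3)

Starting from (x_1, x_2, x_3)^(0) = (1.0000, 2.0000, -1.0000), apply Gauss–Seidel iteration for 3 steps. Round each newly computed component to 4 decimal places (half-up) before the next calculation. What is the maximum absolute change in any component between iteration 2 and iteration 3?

Iteration 1:
  x_1 = (-8 - (-1.7)·2.0000 - (2)·-1.0000) / (7.7) = -0.3377
  x_2 = (6 - (3)·-0.3377 - (-3.4)·-1.0000) / (10.4) = 0.3474
  x_3 = (-12 - (-1.2)·-0.3377 - (-2)·0.3474) / (6.2) = -1.8888
Iteration 2:
  x_1 = (-8 - (-1.7)·0.3474 - (2)·-1.8888) / (7.7) = -0.4717
  x_2 = (6 - (3)·-0.4717 - (-3.4)·-1.8888) / (10.4) = 0.0955
  x_3 = (-12 - (-1.2)·-0.4717 - (-2)·0.0955) / (6.2) = -1.9960
Iteration 3:
  x_1 = (-8 - (-1.7)·0.0955 - (2)·-1.9960) / (7.7) = -0.4994
  x_2 = (6 - (3)·-0.4994 - (-3.4)·-1.9960) / (10.4) = 0.0684
  x_3 = (-12 - (-1.2)·-0.4994 - (-2)·0.0684) / (6.2) = -2.0101
Change: (-0.0277, -0.0271, -0.0141) → max |·| = 0.0277

0.0277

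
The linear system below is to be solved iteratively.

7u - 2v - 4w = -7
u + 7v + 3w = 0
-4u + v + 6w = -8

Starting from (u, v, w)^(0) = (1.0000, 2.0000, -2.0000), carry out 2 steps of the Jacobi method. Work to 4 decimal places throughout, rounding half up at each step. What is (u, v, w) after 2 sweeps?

Iteration 1:
  u = (-7 - (-2)·2.0000 - (-4)·-2.0000) / (7) = -1.5714
  v = (0 - (1)·1.0000 - (3)·-2.0000) / (7) = 0.7143
  w = (-8 - (-4)·1.0000 - (1)·2.0000) / (6) = -1.0000
Iteration 2:
  u = (-7 - (-2)·0.7143 - (-4)·-1.0000) / (7) = -1.3673
  v = (0 - (1)·-1.5714 - (3)·-1.0000) / (7) = 0.6531
  w = (-8 - (-4)·-1.5714 - (1)·0.7143) / (6) = -2.5000

(-1.3673, 0.6531, -2.5000)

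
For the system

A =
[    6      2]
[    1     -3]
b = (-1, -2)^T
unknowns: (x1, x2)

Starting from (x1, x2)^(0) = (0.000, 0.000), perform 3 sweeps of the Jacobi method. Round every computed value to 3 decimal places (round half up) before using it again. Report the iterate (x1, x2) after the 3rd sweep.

(-0.370, 0.537)

Iteration 1:
  x1 = (-1 - (2)·0.000) / (6) = -0.167
  x2 = (-2 - (1)·0.000) / (-3) = 0.667
Iteration 2:
  x1 = (-1 - (2)·0.667) / (6) = -0.389
  x2 = (-2 - (1)·-0.167) / (-3) = 0.611
Iteration 3:
  x1 = (-1 - (2)·0.611) / (6) = -0.370
  x2 = (-2 - (1)·-0.389) / (-3) = 0.537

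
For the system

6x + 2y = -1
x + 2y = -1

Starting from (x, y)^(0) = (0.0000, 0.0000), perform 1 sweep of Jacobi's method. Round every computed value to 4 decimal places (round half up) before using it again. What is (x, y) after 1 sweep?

Iteration 1:
  x = (-1 - (2)·0.0000) / (6) = -0.1667
  y = (-1 - (1)·0.0000) / (2) = -0.5000

(-0.1667, -0.5000)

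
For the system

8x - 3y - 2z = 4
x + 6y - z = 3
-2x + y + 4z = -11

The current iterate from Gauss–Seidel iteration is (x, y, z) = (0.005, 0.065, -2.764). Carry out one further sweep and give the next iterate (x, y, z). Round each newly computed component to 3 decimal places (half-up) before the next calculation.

One sweep:
  x = (4 - (-3)·0.065 - (-2)·-2.764) / (8) = -0.167
  y = (3 - (1)·-0.167 - (-1)·-2.764) / (6) = 0.067
  z = (-11 - (-2)·-0.167 - (1)·0.067) / (4) = -2.850

(-0.167, 0.067, -2.850)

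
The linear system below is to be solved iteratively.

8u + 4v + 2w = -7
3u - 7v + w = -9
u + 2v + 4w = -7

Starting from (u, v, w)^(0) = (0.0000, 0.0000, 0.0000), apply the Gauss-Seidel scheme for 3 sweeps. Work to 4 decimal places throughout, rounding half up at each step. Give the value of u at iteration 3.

-0.7313

Iteration 1:
  u = (-7 - (4)·0.0000 - (2)·0.0000) / (8) = -0.8750
  v = (-9 - (3)·-0.8750 - (1)·0.0000) / (-7) = 0.9107
  w = (-7 - (1)·-0.8750 - (2)·0.9107) / (4) = -1.9866
Iteration 2:
  u = (-7 - (4)·0.9107 - (2)·-1.9866) / (8) = -0.8337
  v = (-9 - (3)·-0.8337 - (1)·-1.9866) / (-7) = 0.6446
  w = (-7 - (1)·-0.8337 - (2)·0.6446) / (4) = -1.8639
Iteration 3:
  u = (-7 - (4)·0.6446 - (2)·-1.8639) / (8) = -0.7313
  v = (-9 - (3)·-0.7313 - (1)·-1.8639) / (-7) = 0.7060
  w = (-7 - (1)·-0.7313 - (2)·0.7060) / (4) = -1.9202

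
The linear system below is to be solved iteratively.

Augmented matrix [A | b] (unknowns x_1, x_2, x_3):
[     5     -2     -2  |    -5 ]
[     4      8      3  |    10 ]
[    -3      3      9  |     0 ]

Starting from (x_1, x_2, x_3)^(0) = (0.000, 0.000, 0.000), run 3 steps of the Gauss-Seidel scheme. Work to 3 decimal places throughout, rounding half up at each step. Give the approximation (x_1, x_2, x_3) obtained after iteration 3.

Iteration 1:
  x_1 = (-5 - (-2)·0.000 - (-2)·0.000) / (5) = -1.000
  x_2 = (10 - (4)·-1.000 - (3)·0.000) / (8) = 1.750
  x_3 = (0 - (-3)·-1.000 - (3)·1.750) / (9) = -0.917
Iteration 2:
  x_1 = (-5 - (-2)·1.750 - (-2)·-0.917) / (5) = -0.667
  x_2 = (10 - (4)·-0.667 - (3)·-0.917) / (8) = 1.927
  x_3 = (0 - (-3)·-0.667 - (3)·1.927) / (9) = -0.865
Iteration 3:
  x_1 = (-5 - (-2)·1.927 - (-2)·-0.865) / (5) = -0.575
  x_2 = (10 - (4)·-0.575 - (3)·-0.865) / (8) = 1.862
  x_3 = (0 - (-3)·-0.575 - (3)·1.862) / (9) = -0.812

(-0.575, 1.862, -0.812)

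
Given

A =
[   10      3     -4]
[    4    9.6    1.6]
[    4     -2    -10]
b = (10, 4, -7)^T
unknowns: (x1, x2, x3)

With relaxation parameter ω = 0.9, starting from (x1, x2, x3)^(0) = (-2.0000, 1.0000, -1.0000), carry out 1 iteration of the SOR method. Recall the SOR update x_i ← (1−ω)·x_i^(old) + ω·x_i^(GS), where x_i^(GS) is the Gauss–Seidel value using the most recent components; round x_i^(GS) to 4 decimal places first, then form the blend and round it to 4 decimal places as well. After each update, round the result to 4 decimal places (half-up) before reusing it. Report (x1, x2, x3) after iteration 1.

(0.0700, 0.5988, 0.4474)

Iteration 1:
  x1: GS value = (10 - (3)·1.0000 - (-4)·-1.0000) / (10) = 0.3000;  x1 ← (1−ω)·-2.0000 + ω·0.3000 = 0.0700
  x2: GS value = (4 - (4)·0.0700 - (1.6)·-1.0000) / (9.6) = 0.5542;  x2 ← (1−ω)·1.0000 + ω·0.5542 = 0.5988
  x3: GS value = (-7 - (4)·0.0700 - (-2)·0.5988) / (-10) = 0.6082;  x3 ← (1−ω)·-1.0000 + ω·0.6082 = 0.4474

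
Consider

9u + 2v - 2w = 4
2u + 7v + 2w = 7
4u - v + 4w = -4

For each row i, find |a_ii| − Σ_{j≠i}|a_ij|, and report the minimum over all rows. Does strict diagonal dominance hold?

row 1: |9| − (2+2) = 5
row 2: |7| − (2+2) = 3
row 3: |4| − (4+1) = -1
minimum over rows = -1 → not strictly diagonally dominant

-1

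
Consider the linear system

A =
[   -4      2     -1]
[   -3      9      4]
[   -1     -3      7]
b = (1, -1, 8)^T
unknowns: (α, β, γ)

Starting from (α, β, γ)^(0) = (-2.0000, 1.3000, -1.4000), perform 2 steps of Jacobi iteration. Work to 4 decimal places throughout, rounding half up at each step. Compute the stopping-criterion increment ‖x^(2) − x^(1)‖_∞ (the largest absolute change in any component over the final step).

1.4314

Iteration 1:
  α = (1 - (2)·1.3000 - (-1)·-1.4000) / (-4) = 0.7500
  β = (-1 - (-3)·-2.0000 - (4)·-1.4000) / (9) = -0.1556
  γ = (8 - (-1)·-2.0000 - (-3)·1.3000) / (7) = 1.4143
Iteration 2:
  α = (1 - (2)·-0.1556 - (-1)·1.4143) / (-4) = -0.6814
  β = (-1 - (-3)·0.7500 - (4)·1.4143) / (9) = -0.4897
  γ = (8 - (-1)·0.7500 - (-3)·-0.1556) / (7) = 1.1833
Change: (-1.4314, -0.3341, -0.2310) → max |·| = 1.4314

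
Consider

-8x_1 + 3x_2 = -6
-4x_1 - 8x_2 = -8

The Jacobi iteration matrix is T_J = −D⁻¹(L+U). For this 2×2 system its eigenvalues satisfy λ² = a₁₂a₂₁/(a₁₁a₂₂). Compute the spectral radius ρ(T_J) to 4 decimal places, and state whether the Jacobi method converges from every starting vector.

a₁₂a₂₁/(a₁₁a₂₂) = (3)·(-4) / ((-8)·(-8)) = -0.187500
ρ = √|-0.187500| = √0.187500 = 0.4330
ρ < 1, so Jacobi converges

0.4330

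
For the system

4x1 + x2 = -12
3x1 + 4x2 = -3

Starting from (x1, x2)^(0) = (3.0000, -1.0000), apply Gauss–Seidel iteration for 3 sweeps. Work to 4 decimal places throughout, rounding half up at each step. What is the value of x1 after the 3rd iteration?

Iteration 1:
  x1 = (-12 - (1)·-1.0000) / (4) = -2.7500
  x2 = (-3 - (3)·-2.7500) / (4) = 1.3125
Iteration 2:
  x1 = (-12 - (1)·1.3125) / (4) = -3.3281
  x2 = (-3 - (3)·-3.3281) / (4) = 1.7461
Iteration 3:
  x1 = (-12 - (1)·1.7461) / (4) = -3.4365
  x2 = (-3 - (3)·-3.4365) / (4) = 1.8274

-3.4365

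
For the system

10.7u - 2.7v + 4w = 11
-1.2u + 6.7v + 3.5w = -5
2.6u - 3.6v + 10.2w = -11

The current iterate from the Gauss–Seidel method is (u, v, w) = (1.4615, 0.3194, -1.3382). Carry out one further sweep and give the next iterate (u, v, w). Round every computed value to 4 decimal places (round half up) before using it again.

One sweep:
  u = (11 - (-2.7)·0.3194 - (4)·-1.3382) / (10.7) = 1.6089
  v = (-5 - (-1.2)·1.6089 - (3.5)·-1.3382) / (6.7) = 0.2410
  w = (-11 - (2.6)·1.6089 - (-3.6)·0.2410) / (10.2) = -1.4035

(1.6089, 0.2410, -1.4035)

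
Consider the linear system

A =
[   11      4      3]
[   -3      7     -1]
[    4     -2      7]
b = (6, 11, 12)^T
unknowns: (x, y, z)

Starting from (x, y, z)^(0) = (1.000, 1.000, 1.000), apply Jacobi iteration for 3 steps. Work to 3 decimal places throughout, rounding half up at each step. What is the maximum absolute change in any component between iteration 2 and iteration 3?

Iteration 1:
  x = (6 - (4)·1.000 - (3)·1.000) / (11) = -0.091
  y = (11 - (-3)·1.000 - (-1)·1.000) / (7) = 2.143
  z = (12 - (4)·1.000 - (-2)·1.000) / (7) = 1.429
Iteration 2:
  x = (6 - (4)·2.143 - (3)·1.429) / (11) = -0.624
  y = (11 - (-3)·-0.091 - (-1)·1.429) / (7) = 1.737
  z = (12 - (4)·-0.091 - (-2)·2.143) / (7) = 2.379
Iteration 3:
  x = (6 - (4)·1.737 - (3)·2.379) / (11) = -0.735
  y = (11 - (-3)·-0.624 - (-1)·2.379) / (7) = 1.644
  z = (12 - (4)·-0.624 - (-2)·1.737) / (7) = 2.567
Change: (-0.111, -0.093, 0.188) → max |·| = 0.188

0.188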